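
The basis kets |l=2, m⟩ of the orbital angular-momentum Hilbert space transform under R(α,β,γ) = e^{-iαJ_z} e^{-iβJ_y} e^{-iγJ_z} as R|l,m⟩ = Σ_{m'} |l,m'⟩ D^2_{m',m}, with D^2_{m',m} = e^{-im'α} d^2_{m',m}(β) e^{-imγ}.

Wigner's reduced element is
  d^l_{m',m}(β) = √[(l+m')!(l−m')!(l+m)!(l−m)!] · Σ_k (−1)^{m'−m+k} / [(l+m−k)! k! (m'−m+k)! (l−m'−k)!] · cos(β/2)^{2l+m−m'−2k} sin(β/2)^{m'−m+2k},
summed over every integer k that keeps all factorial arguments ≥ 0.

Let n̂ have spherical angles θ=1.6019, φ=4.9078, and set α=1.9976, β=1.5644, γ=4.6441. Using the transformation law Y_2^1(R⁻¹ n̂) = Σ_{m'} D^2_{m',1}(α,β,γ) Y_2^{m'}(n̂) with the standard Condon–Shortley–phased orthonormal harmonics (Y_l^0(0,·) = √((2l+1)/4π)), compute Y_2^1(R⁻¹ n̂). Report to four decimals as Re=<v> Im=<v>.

Re=-0.1732 Im=0.0069

Need the full column D^2_{m',1} for m'=−2..2 at α=1.9976, β=1.5644, γ=4.6441.
cos(β/2)=0.709365, sin(β/2)=0.704842
d^2_{-2,1}: single k=3 term ⇒ +0.496792;  D = +0.395818-0.300216i
d^2_{-1,1}: k∈[2..3] ⇒ +0.749969 -0.246812 = +0.503157;  D = -0.442740-0.239057i
d^2_{0,1}: k∈[1..2] ⇒ +0.616277 -0.608443 = +0.007834;  D = -0.000535+0.007815i
d^2_{1,1}: k∈[0..1] ⇒ +0.253208 -0.749969 = -0.496761;  D = -0.465176+0.174305i
d^2_{2,1}: single k=0 term ⇒ -0.503188;  D = +0.355779+0.355836i
Y_2^{m'}(θ=1.6019,φ=4.9078) and Σ D·Y over m':
  (+0.3958-0.3002i)·(-0.3568+0.1470i)  (-0.4427-0.2391i)·(-0.0047-0.0236i)  (-0.0005+0.0078i)·(-0.3145+0.0000i)  (-0.4652+0.1743i)·(+0.0047-0.0236i)  (+0.3558+0.3558i)·(-0.3568-0.1470i)
Y_2^1(R⁻¹ n̂) = -0.173188+0.006898i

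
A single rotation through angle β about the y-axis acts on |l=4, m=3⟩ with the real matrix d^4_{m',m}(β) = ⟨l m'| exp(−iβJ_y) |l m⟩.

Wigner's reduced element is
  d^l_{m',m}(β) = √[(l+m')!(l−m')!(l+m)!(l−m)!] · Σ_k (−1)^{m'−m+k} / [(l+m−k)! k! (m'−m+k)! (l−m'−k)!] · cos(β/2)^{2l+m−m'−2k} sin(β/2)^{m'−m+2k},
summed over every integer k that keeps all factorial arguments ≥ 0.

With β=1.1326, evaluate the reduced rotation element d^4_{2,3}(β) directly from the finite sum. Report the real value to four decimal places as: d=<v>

d=-0.1301

d^4_{2,3}(β=1.1326) via Wigner's sum:
With c≡cos(β/2)=0.843892 and s≡sin(β/2)=0.536513, N=[720·2·5040·1]^{1/2}=2693.993318
k: max(0,(3)−(2))=1 … min(4+(3),4−(2))=2
  k=1: (−1)^0·2693.9933/(720)·0.8439^7·0.5365^1 = +0.611860
  k=2: (−1)^1·2693.9933/(240)·0.8439^5·0.5365^3 = -0.741926
d^4_{2,3}(1.1326) = +0.611860 -0.741926 = -0.130066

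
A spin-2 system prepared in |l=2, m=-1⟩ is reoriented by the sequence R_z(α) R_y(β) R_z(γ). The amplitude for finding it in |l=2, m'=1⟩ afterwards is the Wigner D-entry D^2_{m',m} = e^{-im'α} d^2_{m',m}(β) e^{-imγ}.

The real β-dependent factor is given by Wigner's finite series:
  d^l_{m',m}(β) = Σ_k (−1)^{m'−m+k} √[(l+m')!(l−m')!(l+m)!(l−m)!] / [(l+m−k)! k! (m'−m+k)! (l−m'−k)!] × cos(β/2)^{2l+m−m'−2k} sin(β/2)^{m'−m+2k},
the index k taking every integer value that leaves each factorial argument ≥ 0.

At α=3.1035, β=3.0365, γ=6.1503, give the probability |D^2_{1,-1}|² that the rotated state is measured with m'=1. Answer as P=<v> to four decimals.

D^2_{1,-1}(3.1035,3.0365,6.1503) = e^{-i·1·3.1035}·d^2_{1,-1}(3.0365)·e^{-i·-1·6.1503}. Compute d first:
Half-angle: c=0.052522, s=0.998620. N=√(6·1·1·6)=6.000000
Admissible k: 0..1 (factorial args all ≥0)
  k=0: (−1)^2·6.0000/(2)·0.0525^2·0.9986^2 = +0.008253
  k=1: (−1)^3·6.0000/(6)·0.0525^0·0.9986^4 = -0.994490
d^2_{1,-1}(3.0365) = +0.008253 -0.994490 = -0.986238
|D^2_{1,-1}|² = |d^2_{1,-1}(β)|² = (-0.986238)² = 0.972665 (the z-rotation phases have unit modulus)

P=0.9727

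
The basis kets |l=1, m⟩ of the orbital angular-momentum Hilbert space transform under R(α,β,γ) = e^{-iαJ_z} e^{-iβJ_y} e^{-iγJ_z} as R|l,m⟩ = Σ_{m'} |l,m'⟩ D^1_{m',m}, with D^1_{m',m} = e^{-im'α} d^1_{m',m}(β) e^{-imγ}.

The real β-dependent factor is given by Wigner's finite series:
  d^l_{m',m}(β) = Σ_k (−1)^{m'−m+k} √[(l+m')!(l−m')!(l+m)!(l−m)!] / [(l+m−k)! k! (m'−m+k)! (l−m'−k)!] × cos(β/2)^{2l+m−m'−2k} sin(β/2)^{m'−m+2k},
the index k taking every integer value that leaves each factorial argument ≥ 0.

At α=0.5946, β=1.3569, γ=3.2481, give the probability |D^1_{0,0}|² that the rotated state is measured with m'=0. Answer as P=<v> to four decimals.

P=0.0451

First d^1_{0,0}(β=1.3569), then the phase factors e^{-i(0)α} and e^{-i(0)γ}:
c=cos(1.3569/2)=0.778546, s=sin(1.3569/2)=0.627587; N=√[1·1·1·1]=1.000000
The bounds max(0,m−m')=0 and min(l+m,l−m')=1 give 2 terms
  k=0: (−1)^0·1.0000/(1)·0.7785^2·0.6276^0 = +0.606135
  k=1: (−1)^1·1.0000/(1)·0.7785^0·0.6276^2 = -0.393865
d^1_{0,0}(1.3569) = +0.606135 -0.393865 = +0.212269
|D^1_{0,0}|² = |d^1_{0,0}(β)|² = (+0.212269)² = 0.045058 (the z-rotation phases have unit modulus)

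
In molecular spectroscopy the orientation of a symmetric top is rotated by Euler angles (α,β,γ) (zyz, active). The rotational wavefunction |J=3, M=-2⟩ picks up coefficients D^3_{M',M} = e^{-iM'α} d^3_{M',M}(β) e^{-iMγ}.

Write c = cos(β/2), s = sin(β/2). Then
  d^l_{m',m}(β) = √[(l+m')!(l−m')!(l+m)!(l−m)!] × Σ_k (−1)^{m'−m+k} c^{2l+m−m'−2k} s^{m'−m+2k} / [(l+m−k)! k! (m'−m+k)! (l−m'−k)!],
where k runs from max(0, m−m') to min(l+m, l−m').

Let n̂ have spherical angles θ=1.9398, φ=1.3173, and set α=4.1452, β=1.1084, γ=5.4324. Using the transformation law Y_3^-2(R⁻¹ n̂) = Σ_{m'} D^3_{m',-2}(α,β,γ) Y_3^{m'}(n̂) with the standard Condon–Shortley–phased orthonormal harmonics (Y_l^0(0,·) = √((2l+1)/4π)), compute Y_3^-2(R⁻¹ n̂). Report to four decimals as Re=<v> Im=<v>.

Need the full column D^3_{m',-2} for m'=−3..3 at α=4.1452, β=1.1084, γ=5.4324.
cos(β/2)=0.850322, sin(β/2)=0.526263
d^3_{-3,-2}: single k=1 term ⇒ +0.573053;  D = -0.148176-0.553565i
d^3_{-2,-2}: k∈[0..1] ⇒ +0.378007 -0.723951 = -0.345944;  D = -0.329911-0.104097i
d^3_{-1,-2}: k∈[0..1] ⇒ -0.739809 +0.566747 = -0.173062;  D = +0.132592-0.111220i
d^3_{0,-2}: k∈[0..1] ⇒ +0.793048 -0.303766 = +0.489282;  D = -0.063803-0.485105i
d^3_{1,-2}: k∈[0..1] ⇒ -0.566747 +0.108542 = -0.458204;  D = -0.415258-0.193680i
d^3_{2,-2}: k∈[0..1] ⇒ +0.277299 -0.021243 = +0.256056;  D = -0.215961+0.137570i
d^3_{3,-2}: single k=0 term ⇒ -0.084076;  D = +0.000000+0.084076i
Y_3^{m'}(θ=1.9398,φ=1.3173) and Σ D·Y over m':
  (-0.1482-0.5536i)·(-0.2333+0.2453i)  (-0.3299-0.1041i)·(+0.2803+0.1557i)  (+0.1326-0.1112i)·(-0.0264+0.1020i)  (-0.0638-0.4851i)·(+0.3162+0.0000i)  (-0.4153-0.1937i)·(+0.0264+0.1020i)  (-0.2160+0.1376i)·(+0.2803-0.1557i)  (+0.0000+0.0841i)·(+0.2333+0.2453i)
Y_3^-2(R⁻¹ n̂) = +0.030767-0.080338i

Re=0.0308 Im=-0.0803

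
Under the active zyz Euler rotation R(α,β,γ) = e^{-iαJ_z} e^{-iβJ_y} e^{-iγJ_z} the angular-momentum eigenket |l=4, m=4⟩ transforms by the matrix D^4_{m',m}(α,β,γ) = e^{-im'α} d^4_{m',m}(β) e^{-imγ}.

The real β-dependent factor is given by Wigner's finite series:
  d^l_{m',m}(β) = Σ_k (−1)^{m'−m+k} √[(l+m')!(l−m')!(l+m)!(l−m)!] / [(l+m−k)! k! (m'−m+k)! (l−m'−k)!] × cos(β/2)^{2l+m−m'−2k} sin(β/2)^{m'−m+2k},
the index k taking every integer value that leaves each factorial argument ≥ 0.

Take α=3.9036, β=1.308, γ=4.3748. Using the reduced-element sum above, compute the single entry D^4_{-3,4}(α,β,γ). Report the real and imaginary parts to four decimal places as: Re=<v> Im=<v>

Re=0.0609 Im=0.0329

First d^4_{-3,4}(β=1.308), then the phase factors e^{-i(-3)α} and e^{-i(4)γ}:
With c≡cos(β/2)=0.793657 and s≡sin(β/2)=0.608366, N=[1·5040·40320·1]^{1/2}=14255.272709
The bounds max(0,m−m')=7 and min(l+m,l−m')=7 give 1 term
  k=7: (−1)^0·14255.2727/(5040)·0.7937^1·0.6084^7 = +0.069236
d^4_{-3,4}(1.308) = +0.069236
D = (+0.655788-0.754945i)·(+0.069236)·(+0.218659+0.975801i) = +0.060933+0.032876i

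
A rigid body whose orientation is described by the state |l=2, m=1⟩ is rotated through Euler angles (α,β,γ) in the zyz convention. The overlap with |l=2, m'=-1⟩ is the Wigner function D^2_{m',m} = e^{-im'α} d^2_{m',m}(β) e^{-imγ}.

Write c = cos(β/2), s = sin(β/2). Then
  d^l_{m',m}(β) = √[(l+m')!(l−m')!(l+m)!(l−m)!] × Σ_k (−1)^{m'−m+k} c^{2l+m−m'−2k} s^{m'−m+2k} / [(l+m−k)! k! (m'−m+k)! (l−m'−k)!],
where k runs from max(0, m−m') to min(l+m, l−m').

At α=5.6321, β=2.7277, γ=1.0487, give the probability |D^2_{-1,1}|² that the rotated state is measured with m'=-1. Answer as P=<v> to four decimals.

P=0.6337

Split into d^2_{-1,1}(β=2.7277) × two z-phases.
With c≡cos(β/2)=0.205472 and s≡sin(β/2)=0.978663, N=[1·6·6·1]^{1/2}=6.000000
The bounds max(0,m−m')=2 and min(l+m,l−m')=3 give 2 terms
  k=2: (−1)^0·6.0000/(2)·0.2055^2·0.9787^2 = +0.121309
  k=3: (−1)^1·6.0000/(6)·0.2055^0·0.9787^4 = -0.917345
d^2_{-1,1}(2.7277) = +0.121309 -0.917345 = -0.796035
|D^2_{-1,1}|² = |d^2_{-1,1}(β)|² = (-0.796035)² = 0.633672 (the z-rotation phases have unit modulus)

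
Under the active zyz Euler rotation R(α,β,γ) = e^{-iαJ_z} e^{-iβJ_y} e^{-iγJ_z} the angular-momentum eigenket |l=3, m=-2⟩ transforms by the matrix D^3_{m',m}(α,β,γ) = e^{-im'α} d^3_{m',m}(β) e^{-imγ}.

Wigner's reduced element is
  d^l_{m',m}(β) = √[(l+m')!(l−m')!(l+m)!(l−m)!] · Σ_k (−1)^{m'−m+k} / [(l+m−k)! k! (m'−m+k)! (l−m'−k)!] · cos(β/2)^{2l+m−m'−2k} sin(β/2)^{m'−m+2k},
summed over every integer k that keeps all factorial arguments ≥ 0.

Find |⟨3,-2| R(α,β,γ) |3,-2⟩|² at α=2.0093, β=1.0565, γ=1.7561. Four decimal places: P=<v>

D^3_{-2,-2}(2.0093,1.0565,1.7561) = e^{-i·-2·2.0093}·d^3_{-2,-2}(1.0565)·e^{-i·-2·1.7561}. Compute d first:
With c≡cos(β/2)=0.863690 and s≡sin(β/2)=0.504023, N=[1·120·1·120]^{1/2}=120.000000
The bounds max(0,m−m')=0 and min(l+m,l−m')=1 give 2 terms
  k=0: (−1)^0·120.0000/(120)·0.8637^6·0.5040^0 = +0.415096
  k=1: (−1)^1·120.0000/(24)·0.8637^4·0.5040^2 = -0.706810
d^3_{-2,-2}(1.0565) = +0.415096 -0.706810 = -0.291714
|D^3_{-2,-2}|² = |d^3_{-2,-2}(β)|² = (-0.291714)² = 0.085097 (the z-rotation phases have unit modulus)

P=0.0851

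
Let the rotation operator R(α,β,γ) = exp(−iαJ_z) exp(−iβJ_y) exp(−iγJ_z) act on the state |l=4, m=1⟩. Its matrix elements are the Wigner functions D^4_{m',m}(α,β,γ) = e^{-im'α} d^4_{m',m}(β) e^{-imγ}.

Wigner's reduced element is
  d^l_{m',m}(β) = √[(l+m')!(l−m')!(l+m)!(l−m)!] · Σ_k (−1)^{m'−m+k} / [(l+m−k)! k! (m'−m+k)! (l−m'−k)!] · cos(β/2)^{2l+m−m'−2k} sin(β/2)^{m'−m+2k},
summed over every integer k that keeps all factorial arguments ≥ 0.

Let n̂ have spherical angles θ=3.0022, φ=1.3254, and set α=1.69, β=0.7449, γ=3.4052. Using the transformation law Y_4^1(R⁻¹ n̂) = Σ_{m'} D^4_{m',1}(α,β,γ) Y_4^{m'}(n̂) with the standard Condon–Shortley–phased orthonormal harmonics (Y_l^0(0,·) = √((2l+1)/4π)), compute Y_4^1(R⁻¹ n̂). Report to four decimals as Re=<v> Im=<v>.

Need the full column D^4_{m',1} for m'=−4..4 at α=1.69, β=0.7449, γ=3.4052.
cos(β/2)=0.931439, sin(β/2)=0.363899
d^4_{-4,1}: single k=5 term ⇒ +0.038589;  D = -0.037715-0.008165i
d^4_{-3,1}: k∈[4..5] ⇒ +0.174605 -0.015990 = +0.158615;  D = -0.014888+0.157914i
d^4_{-2,1}: k∈[3..5] ⇒ +0.477779 -0.109388 +0.003339 = +0.371730;  D = +0.371612-0.009367i
d^4_{-1,1}: k∈[2..5] ⇒ +0.864741 -0.395967 +0.030219 -0.000307 = +0.498685;  D = -0.071762-0.493495i
d^4_{0,1}: k∈[1..4] ⇒ +0.989863 -0.906522 +0.138366 -0.003520 = +0.218187;  D = -0.210650+0.056852i
d^4_{1,1}: k∈[0..3] ⇒ +0.566544 -1.297111 +0.395967 -0.020146 = -0.354746;  D = -0.132508-0.329069i
d^4_{2,1}: k∈[0..2] ⇒ -0.939066 +0.716669 -0.072925 = -0.295323;  D = -0.258885+0.142107i
d^4_{3,1}: k∈[0..1] ⇒ +0.686367 -0.174605 = +0.511762;  D = -0.297859-0.416149i
d^4_{4,1}: single k=0 term ⇒ -0.252817;  D = +0.186625-0.170550i
Y_4^{m'}(θ=3.0022,φ=1.3254) and Σ D·Y over m':
  (-0.0377-0.0082i)·(+0.0001+0.0001i)  (-0.0149+0.1579i)·(+0.0022-0.0025i)  (+0.3716-0.0094i)·(-0.0334-0.0179i)  (-0.0718-0.4935i)·(-0.0611+0.2440i)  (-0.2107+0.0569i)·(+0.7660+0.0000i)  (-0.1325-0.3291i)·(+0.0611+0.2440i)  (-0.2589+0.1421i)·(-0.0334+0.0179i)  (-0.2979-0.4161i)·(-0.0022-0.0025i)  (+0.1866-0.1706i)·(+0.0001-0.0001i)
Y_4^1(R⁻¹ n̂) = +0.029192-0.009938i

Re=0.0292 Im=-0.0099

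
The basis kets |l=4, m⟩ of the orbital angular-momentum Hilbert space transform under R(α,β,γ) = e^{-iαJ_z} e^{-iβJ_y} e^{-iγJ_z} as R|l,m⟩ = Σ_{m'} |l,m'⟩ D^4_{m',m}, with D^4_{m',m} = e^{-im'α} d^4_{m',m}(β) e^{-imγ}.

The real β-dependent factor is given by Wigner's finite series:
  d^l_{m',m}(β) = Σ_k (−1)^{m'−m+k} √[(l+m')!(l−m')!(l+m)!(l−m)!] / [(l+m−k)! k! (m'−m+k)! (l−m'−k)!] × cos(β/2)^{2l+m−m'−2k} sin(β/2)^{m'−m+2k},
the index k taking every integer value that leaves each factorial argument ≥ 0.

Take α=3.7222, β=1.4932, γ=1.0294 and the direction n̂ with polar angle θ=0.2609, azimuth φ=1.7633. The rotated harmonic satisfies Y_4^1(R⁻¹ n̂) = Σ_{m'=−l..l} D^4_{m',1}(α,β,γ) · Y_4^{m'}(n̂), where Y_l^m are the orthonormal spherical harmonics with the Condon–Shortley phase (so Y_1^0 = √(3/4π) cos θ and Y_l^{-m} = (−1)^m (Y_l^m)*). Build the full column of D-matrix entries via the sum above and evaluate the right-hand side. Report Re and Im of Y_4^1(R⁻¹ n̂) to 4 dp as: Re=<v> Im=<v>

Re=0.0224 Im=-0.0225

Need the full column D^4_{m',1} for m'=−4..4 at α=3.7222, β=1.4932, γ=1.0294.
cos(β/2)=0.734002, sin(β/2)=0.679147
d^4_{-4,1}: single k=5 term ⇒ +0.427568;  D = +0.117243+0.411179i
d^4_{-3,1}: k∈[4..5] ⇒ +0.816891 -0.419612 = +0.397278;  D = -0.300653-0.259688i
d^4_{-2,1}: k∈[3..5] ⇒ +0.943829 -1.212042 +0.207530 = -0.060683;  D = -0.060156-0.007976i
d^4_{-1,1}: k∈[2..5] ⇒ +0.721293 -1.852534 +0.792992 -0.045260 = -0.383507;  D = +0.345529-0.166395i
d^4_{0,1}: k∈[1..4] ⇒ +0.348627 -1.790790 +1.533125 -0.218756 = -0.127794;  D = -0.065856+0.109518i
d^4_{1,1}: k∈[0..3] ⇒ +0.084252 -1.081940 +1.852534 -0.528662 = +0.326184;  D = +0.012787+0.325933i
d^4_{2,1}: k∈[0..2] ⇒ -0.330736 +1.415744 -0.808028 = +0.276980;  D = -0.160894-0.225457i
d^4_{3,1}: k∈[0..1] ⇒ +0.572509 -0.816891 = -0.244382;  D = -0.227811-0.088457i
d^4_{4,1}: single k=0 term ⇒ -0.499427;  D = +0.488431-0.104226i
Y_4^{m'}(θ=0.2609,φ=1.7633) and Σ D·Y over m':
  (+0.1172+0.4112i)·(+0.0014-0.0014i)  (-0.3007-0.2597i)·(+0.0113+0.0174i)  (-0.0602-0.0080i)·(-0.1142+0.0463i)  (+0.3455-0.1664i)·(-0.0797-0.4090i)  (-0.0659+0.1095i)·(+0.5811+0.0000i)  (+0.0128+0.3259i)·(+0.0797-0.4090i)  (-0.1609-0.2255i)·(-0.1142-0.0463i)  (-0.2278-0.0885i)·(-0.0113+0.0174i)  (+0.4884-0.1042i)·(+0.0014+0.0014i)
Y_4^1(R⁻¹ n̂) = +0.022412-0.022540i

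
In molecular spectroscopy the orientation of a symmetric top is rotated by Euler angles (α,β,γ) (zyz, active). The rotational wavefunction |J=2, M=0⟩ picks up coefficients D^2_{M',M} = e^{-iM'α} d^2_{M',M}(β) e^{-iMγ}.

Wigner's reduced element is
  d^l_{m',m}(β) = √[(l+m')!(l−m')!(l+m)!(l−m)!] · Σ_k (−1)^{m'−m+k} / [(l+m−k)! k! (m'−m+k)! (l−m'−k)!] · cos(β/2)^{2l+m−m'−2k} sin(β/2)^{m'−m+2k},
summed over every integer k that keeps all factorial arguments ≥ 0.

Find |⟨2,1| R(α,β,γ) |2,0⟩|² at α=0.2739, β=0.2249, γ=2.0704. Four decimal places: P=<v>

Split into d^2_{1,0}(β=0.2249) × two z-phases.
With c≡cos(β/2)=0.993684 and s≡sin(β/2)=0.112213, N=[6·1·2·2]^{1/2}=4.898979
The bounds max(0,m−m')=0 and min(l+m,l−m')=1 give 2 terms
  k=0: (−1)^1·4.8990/(2)·0.9937^3·0.1122^1 = -0.269690
  k=1: (−1)^2·4.8990/(2)·0.9937^1·0.1122^3 = +0.003439
d^2_{1,0}(0.2249) = -0.269690 +0.003439 = -0.266251
|D^2_{1,0}|² = |d^2_{1,0}(β)|² = (-0.266251)² = 0.070889 (the z-rotation phases have unit modulus)

P=0.0709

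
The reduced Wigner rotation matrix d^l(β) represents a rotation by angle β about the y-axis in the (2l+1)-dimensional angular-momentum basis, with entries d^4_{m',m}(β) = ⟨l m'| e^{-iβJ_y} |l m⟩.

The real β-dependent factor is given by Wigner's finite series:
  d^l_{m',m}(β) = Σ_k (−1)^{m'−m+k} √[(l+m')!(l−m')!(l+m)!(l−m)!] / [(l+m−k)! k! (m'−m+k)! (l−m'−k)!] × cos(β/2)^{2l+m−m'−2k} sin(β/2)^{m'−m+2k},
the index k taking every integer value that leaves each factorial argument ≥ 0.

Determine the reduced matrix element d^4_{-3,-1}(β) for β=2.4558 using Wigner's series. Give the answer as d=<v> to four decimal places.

d^4_{-3,-1}(β=2.4558) via Wigner's sum:
Half-angle: c=0.336216, s=0.941785. N=√(1·5040·6·120)=1904.940944
k: max(0,(-1)−(-3))=2 … min(4+(-1),4−(-3))=3
  k=2: (−1)^0·1904.9409/(240)·0.3362^6·0.9418^2 = +0.010169
  k=3: (−1)^1·1904.9409/(144)·0.3362^4·0.9418^4 = -0.132984
d^4_{-3,-1}(2.4558) = +0.010169 -0.132984 = -0.122815

d=-0.1228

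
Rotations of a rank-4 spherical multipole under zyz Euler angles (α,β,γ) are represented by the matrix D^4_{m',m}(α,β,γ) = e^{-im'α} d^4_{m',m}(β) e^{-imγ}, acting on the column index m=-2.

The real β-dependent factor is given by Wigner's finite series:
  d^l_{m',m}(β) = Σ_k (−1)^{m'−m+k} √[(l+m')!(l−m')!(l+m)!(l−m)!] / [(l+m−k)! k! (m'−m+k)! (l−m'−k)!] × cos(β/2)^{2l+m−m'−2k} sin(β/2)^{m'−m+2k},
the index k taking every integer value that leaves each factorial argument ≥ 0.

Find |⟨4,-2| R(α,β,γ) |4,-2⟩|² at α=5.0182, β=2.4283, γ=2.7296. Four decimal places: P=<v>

Split into d^4_{-2,-2}(β=2.4283) × two z-phases.
Half-angle: c=0.349134, s=0.937073. N=√(2·720·2·720)=1440.000000
k: max(0,(-2)−(-2))=0 … min(4+(-2),4−(-2))=2
  k=0: (−1)^0·1440.0000/(1440)·0.3491^8·0.9371^0 = +0.000221
  k=1: (−1)^1·1440.0000/(120)·0.3491^6·0.9371^2 = -0.019084
  k=2: (−1)^2·1440.0000/(96)·0.3491^4·0.9371^4 = +0.171851
d^4_{-2,-2}(2.4283) = +0.000221 -0.019084 +0.171851 = +0.152987
|D^4_{-2,-2}|² = |d^4_{-2,-2}(β)|² = (+0.152987)² = 0.023405 (the z-rotation phases have unit modulus)

P=0.0234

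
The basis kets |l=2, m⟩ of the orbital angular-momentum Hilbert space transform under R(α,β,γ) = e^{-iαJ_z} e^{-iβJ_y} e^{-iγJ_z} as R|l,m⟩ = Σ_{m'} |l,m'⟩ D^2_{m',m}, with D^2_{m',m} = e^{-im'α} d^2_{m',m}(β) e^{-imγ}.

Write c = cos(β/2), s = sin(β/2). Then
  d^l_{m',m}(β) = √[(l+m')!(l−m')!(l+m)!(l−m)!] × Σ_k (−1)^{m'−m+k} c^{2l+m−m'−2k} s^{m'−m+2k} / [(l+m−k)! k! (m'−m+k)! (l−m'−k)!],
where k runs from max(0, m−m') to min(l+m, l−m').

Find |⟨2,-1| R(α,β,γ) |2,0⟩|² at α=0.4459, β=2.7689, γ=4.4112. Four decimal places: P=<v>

First d^2_{-1,0}(β=2.7689), then the phase factors e^{-i(-1)α} and e^{-i(0)γ}:
c=cos(2.7689/2)=0.185270, s=sin(2.7689/2)=0.982688; N=√[1·6·2·2]=4.898979
The bounds max(0,m−m')=1 and min(l+m,l−m')=2 give 2 terms
  k=1: (−1)^0·4.8990/(2)·0.1853^3·0.9827^1 = +0.015308
  k=2: (−1)^1·4.8990/(2)·0.1853^1·0.9827^3 = -0.430652
d^2_{-1,0}(2.7689) = +0.015308 -0.430652 = -0.415345
|D^2_{-1,0}|² = |d^2_{-1,0}(β)|² = (-0.415345)² = 0.172511 (the z-rotation phases have unit modulus)

P=0.1725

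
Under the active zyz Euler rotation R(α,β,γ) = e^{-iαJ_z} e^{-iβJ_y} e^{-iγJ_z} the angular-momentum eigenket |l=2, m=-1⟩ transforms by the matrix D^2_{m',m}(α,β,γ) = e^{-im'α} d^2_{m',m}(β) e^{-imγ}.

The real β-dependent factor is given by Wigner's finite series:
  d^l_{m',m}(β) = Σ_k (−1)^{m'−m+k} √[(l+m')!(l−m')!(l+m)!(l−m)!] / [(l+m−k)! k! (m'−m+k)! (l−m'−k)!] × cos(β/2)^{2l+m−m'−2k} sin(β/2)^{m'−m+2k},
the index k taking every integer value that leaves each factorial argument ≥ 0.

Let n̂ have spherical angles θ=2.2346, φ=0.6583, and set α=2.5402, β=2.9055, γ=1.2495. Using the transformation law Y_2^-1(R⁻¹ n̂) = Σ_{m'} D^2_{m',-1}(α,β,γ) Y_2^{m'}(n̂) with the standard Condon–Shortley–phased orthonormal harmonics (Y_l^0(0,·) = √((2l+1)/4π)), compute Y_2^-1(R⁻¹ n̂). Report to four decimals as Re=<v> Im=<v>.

Need the full column D^2_{m',-1} for m'=−2..2 at α=2.5402, β=2.9055, γ=1.2495.
cos(β/2)=0.117772, sin(β/2)=0.993041
d^2_{-2,-1}: single k=1 term ⇒ +0.003244;  D = +0.003241+0.000152i
d^2_{-1,-1}: k∈[0..1] ⇒ +0.000192 -0.041034 = -0.040841;  D = +0.032560+0.024655i
d^2_{0,-1}: k∈[0..1] ⇒ -0.003973 +0.282501 = +0.278528;  D = +0.087958+0.264274i
d^2_{1,-1}: k∈[0..1] ⇒ +0.041034 -0.972452 = -0.931418;  D = -0.257489+0.895119i
d^2_{2,-1}: single k=0 term ⇒ -0.230661;  D = +0.177998-0.146701i
Y_2^{m'}(θ=2.2346,φ=0.6583) and Σ D·Y over m':
  (+0.0032+0.0002i)·(+0.0603-0.2319i)  (+0.0326+0.0247i)·(-0.2966+0.2294i)  (+0.0880+0.2643i)·(+0.0438+0.0000i)  (-0.2575+0.8951i)·(+0.2966+0.2294i)  (+0.1780-0.1467i)·(+0.0603+0.2319i)
Y_2^-1(R⁻¹ n̂) = -0.248142+0.249831i

Re=-0.2481 Im=0.2498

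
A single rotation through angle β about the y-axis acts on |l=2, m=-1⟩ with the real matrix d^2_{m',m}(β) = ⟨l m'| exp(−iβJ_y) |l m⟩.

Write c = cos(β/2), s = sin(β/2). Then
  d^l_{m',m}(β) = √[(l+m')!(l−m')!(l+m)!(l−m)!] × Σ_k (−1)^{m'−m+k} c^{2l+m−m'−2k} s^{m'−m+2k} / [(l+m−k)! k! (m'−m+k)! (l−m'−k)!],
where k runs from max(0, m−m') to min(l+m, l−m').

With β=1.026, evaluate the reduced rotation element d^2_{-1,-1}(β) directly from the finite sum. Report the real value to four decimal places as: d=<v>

d^2_{-1,-1}(β=1.026) via Wigner's sum:
c=cos(1.026/2)=0.871276, s=sin(1.026/2)=0.490793; N=√[1·6·1·6]=6.000000
The bounds max(0,m−m')=0 and min(l+m,l−m')=1 give 2 terms
  k=0: (−1)^0·6.0000/(6)·0.8713^4·0.4908^0 = +0.576266
  k=1: (−1)^1·6.0000/(2)·0.8713^2·0.4908^2 = -0.548567
d^2_{-1,-1}(1.026) = +0.576266 -0.548567 = +0.027699

d=0.0277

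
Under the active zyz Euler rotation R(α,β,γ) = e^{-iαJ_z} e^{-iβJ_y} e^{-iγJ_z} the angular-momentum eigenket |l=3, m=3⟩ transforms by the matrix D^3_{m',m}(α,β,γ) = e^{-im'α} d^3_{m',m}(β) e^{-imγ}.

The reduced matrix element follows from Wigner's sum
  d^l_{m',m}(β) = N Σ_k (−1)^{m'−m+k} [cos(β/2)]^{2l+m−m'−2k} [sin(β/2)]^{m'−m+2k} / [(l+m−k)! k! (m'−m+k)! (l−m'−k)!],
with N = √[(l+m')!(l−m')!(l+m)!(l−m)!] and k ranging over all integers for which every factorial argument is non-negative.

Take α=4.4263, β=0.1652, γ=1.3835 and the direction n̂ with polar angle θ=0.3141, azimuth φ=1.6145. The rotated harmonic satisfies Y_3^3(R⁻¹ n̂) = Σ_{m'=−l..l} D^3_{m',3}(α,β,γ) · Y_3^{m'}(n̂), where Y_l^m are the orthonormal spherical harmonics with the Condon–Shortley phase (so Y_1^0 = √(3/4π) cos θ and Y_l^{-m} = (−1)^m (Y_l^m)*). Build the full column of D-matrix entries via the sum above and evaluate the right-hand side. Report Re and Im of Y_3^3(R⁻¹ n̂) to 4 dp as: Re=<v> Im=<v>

Need the full column D^3_{m',3} for m'=−3..3 at α=4.4263, β=0.1652, γ=1.3835.
cos(β/2)=0.996591, sin(β/2)=0.082506
d^3_{-3,3}: single k=6 term ⇒ +0.000000;  D = -0.000000+0.000000i
d^3_{-2,3}: single k=5 term ⇒ +0.000009;  D = -0.000000-0.000009i
d^3_{-1,3}: single k=4 term ⇒ +0.000178;  D = +0.000172+0.000049i
d^3_{0,3}: single k=3 term ⇒ +0.002486;  D = -0.001325+0.002104i
d^3_{1,3}: single k=2 term ⇒ +0.026007;  D = -0.017203-0.019504i
d^3_{2,3}: single k=1 term ⇒ +0.198676;  D = +0.180028-0.084036i
d^3_{3,3}: single k=0 term ⇒ +0.979717;  D = +0.147027+0.968622i
Y_3^{m'}(θ=0.3141,φ=1.6145) and Σ D·Y over m':
  (-0.0000+0.0000i)·(+0.0016+0.0122i)  (-0.0000-0.0000i)·(-0.0924+0.0081i)  (+0.0002+0.0000i)·(-0.0154-0.3514i)  (-0.0013+0.0021i)·(+0.5404+0.0000i)  (-0.0172-0.0195i)·(+0.0154-0.3514i)  (+0.1800-0.0840i)·(-0.0924-0.0081i)  (+0.1470+0.9686i)·(-0.0016+0.0122i)
Y_3^3(R⁻¹ n̂) = -0.037193+0.013367i

Re=-0.0372 Im=0.0134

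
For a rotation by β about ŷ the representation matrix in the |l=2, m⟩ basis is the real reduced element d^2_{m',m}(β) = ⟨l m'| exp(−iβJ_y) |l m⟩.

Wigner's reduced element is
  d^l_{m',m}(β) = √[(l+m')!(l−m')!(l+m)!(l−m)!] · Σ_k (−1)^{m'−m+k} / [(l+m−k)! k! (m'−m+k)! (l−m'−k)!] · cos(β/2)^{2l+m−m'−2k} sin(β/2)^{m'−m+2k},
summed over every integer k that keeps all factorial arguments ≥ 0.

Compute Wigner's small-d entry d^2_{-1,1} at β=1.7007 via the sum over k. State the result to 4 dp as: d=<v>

d^2_{-1,1}(β=1.7007) via Wigner's sum:
Half-angle: c=0.659720, s=0.751511. N=√(1·6·6·1)=6.000000
k: max(0,(1)−(-1))=2 … min(2+(1),2−(-1))=3
  k=2: (−1)^0·6.0000/(2)·0.6597^2·0.7515^2 = +0.737415
  k=3: (−1)^1·6.0000/(6)·0.6597^0·0.7515^4 = -0.318964
d^2_{-1,1}(1.7007) = +0.737415 -0.318964 = +0.418450

d=0.4185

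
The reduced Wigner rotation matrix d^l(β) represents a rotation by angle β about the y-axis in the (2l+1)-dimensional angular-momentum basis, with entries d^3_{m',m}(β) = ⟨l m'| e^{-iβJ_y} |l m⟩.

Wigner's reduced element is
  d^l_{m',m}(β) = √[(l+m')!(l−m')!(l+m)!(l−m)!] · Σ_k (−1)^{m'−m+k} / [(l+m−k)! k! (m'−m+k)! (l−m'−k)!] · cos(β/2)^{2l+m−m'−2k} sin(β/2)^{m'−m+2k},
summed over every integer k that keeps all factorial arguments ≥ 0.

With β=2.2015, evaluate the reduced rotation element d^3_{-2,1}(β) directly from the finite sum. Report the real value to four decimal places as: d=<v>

d=-0.3903

d^3_{-2,1}(β=2.2015) via Wigner's sum:
With c≡cos(β/2)=0.452928 and s≡sin(β/2)=0.891547, N=[1·120·24·2]^{1/2}=75.894664
Admissible k: 3..4 (factorial args all ≥0)
  k=3: (−1)^0·75.8947/(12)·0.4529^3·0.8915^3 = +0.416437
  k=4: (−1)^1·75.8947/(24)·0.4529^1·0.8915^5 = -0.806772
d^3_{-2,1}(2.2015) = +0.416437 -0.806772 = -0.390335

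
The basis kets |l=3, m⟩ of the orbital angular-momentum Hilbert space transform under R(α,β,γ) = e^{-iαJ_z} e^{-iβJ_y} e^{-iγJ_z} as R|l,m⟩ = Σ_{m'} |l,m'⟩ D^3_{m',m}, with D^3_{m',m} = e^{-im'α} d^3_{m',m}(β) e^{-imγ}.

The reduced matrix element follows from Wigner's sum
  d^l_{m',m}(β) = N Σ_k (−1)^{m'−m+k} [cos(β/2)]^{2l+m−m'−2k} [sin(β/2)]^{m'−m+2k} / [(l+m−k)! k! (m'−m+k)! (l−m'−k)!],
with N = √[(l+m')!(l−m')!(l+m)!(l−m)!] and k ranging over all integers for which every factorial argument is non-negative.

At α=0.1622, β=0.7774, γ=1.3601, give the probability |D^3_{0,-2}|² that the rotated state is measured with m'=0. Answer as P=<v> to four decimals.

P=0.2306

First d^3_{0,-2}(β=0.7774), then the phase factors e^{-i(0)α} and e^{-i(-2)γ}:
With c≡cos(β/2)=0.925403 and s≡sin(β/2)=0.378986, N=[6·6·1·120]^{1/2}=65.726707
k: max(0,(-2)−(0))=0 … min(3+(-2),3−(0))=1
  k=0: (−1)^2·65.7267/(12)·0.9254^4·0.3790^2 = +0.576938
  k=1: (−1)^3·65.7267/(12)·0.9254^2·0.3790^4 = -0.096764
d^3_{0,-2}(0.7774) = +0.576938 -0.096764 = +0.480174
|D^3_{0,-2}|² = |d^3_{0,-2}(β)|² = (+0.480174)² = 0.230567 (the z-rotation phases have unit modulus)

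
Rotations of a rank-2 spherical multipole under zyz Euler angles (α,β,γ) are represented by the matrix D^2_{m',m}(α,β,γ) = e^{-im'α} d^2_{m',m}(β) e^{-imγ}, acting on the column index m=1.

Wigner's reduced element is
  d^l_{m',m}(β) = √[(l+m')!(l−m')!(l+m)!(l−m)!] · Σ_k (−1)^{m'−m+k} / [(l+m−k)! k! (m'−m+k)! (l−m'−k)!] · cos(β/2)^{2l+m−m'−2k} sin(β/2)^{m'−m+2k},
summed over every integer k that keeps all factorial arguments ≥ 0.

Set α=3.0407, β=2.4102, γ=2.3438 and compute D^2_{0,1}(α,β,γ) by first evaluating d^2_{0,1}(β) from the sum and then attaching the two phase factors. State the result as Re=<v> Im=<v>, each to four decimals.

D^2_{0,1}(3.0407,2.4102,2.3438) = e^{-i·0·3.0407}·d^2_{0,1}(2.4102)·e^{-i·1·2.3438}. Compute d first:
Half-angle: c=0.357600, s=0.933875. N=√(2·2·6·1)=4.898979
The bounds max(0,m−m')=1 and min(l+m,l−m')=2 give 2 terms
  k=1: (−1)^0·4.8990/(2)·0.3576^3·0.9339^1 = +0.104606
  k=2: (−1)^1·4.8990/(2)·0.3576^1·0.9339^3 = -0.713410
d^2_{0,1}(2.4102) = +0.104606 -0.713410 = -0.608804
D = (+1.000000+0.000000i)·(-0.608804)·(-0.698288-0.715816i) = +0.425121+0.435792i

Re=0.4251 Im=0.4358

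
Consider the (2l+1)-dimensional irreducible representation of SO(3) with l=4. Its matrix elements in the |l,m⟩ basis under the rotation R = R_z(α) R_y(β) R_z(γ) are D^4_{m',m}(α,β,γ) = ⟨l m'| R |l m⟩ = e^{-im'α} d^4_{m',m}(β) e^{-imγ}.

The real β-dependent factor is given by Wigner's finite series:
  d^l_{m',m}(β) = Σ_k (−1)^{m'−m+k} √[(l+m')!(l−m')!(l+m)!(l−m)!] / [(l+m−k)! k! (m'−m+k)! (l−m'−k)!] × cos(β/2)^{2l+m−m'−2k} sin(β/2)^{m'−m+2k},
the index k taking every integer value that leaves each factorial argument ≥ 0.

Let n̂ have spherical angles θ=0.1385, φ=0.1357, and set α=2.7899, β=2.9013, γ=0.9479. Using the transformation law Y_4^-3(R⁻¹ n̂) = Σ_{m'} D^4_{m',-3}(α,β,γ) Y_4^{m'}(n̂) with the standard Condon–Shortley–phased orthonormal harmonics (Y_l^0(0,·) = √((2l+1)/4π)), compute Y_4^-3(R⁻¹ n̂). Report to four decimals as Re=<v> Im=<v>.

Re=0.0007 Im=0.0029

Need the full column D^4_{m',-3} for m'=−4..4 at α=2.7899, β=2.9013, γ=0.9479.
cos(β/2)=0.119857, sin(β/2)=0.992791
d^4_{-4,-3}: single k=1 term ⇒ +0.000001;  D = +0.000000+0.000001i
d^4_{-3,-3}: k∈[0..1] ⇒ +0.000000 -0.000020 = -0.000020;  D = -0.000004+0.000020i
d^4_{-2,-3}: k∈[0..1] ⇒ -0.000001 +0.000272 = +0.000270;  D = -0.000146+0.000228i
d^4_{-1,-3}: k∈[0..1] ⇒ +0.000023 -0.002652 = -0.002629;  D = -0.002094+0.001590i
d^4_{0,-3}: k∈[0..1] ⇒ -0.000286 +0.019649 = +0.019363;  D = -0.018510+0.005683i
d^4_{1,-3}: k∈[0..1] ⇒ +0.002652 -0.109181 = -0.106529;  D = -0.106375-0.005728i
d^4_{2,-3}: k∈[0..1] ⇒ -0.018641 +0.426319 = +0.407678;  D = -0.374618-0.160817i
d^4_{3,-3}: k∈[0..1] ⇒ +0.096289 -0.943763 = -0.847474;  D = -0.615921-0.582112i
d^4_{4,-3}: single k=0 term ⇒ -0.322267;  D = +0.143623+0.288493i
Y_4^{m'}(θ=0.1385,φ=0.1357) and Σ D·Y over m':
  (+0.0000+0.0000i)·(+0.0001-0.0001i)  (-0.0000+0.0000i)·(+0.0030-0.0013i)  (-0.0001+0.0002i)·(+0.0360-0.0100i)  (-0.0021+0.0016i)·(+0.2478-0.0338i)  (-0.0185+0.0057i)·(+0.7670+0.0000i)  (-0.1064-0.0057i)·(-0.2478-0.0338i)  (-0.3746-0.1608i)·(+0.0360+0.0100i)  (-0.6159-0.5821i)·(-0.0030-0.0013i)  (+0.1436+0.2885i)·(+0.0001+0.0001i)
Y_4^-3(R⁻¹ n̂) = +0.000705+0.002892i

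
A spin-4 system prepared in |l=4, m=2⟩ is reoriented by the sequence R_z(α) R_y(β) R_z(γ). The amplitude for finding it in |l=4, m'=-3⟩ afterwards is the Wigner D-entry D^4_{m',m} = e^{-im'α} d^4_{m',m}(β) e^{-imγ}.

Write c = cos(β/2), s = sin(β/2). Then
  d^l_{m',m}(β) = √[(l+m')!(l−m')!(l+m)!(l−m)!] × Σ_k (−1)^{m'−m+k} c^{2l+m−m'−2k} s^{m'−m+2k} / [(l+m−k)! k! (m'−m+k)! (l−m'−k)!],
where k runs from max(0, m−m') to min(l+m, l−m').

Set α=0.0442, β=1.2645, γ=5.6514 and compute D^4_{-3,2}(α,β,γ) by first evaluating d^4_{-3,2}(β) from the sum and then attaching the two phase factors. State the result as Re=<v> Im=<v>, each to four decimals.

Re=0.0606 Im=0.3435

D^4_{-3,2}(0.0442,1.2645,5.6514) = e^{-i·-3·0.0442}·d^4_{-3,2}(1.2645)·e^{-i·2·5.6514}. Compute d first:
With c≡cos(β/2)=0.806700 and s≡sin(β/2)=0.590961, N=[1·5040·720·2]^{1/2}=2693.993318
k∈{5,6} keeps every argument non-negative
  k=5: (−1)^0·2693.9933/(240)·0.8067^3·0.5910^5 = +0.424734
  k=6: (−1)^1·2693.9933/(720)·0.8067^1·0.5910^7 = -0.075978
d^4_{-3,2}(1.2645) = +0.424734 -0.075978 = +0.348755
D = (+0.991221+0.132212i)·(+0.348755)·(+0.302415+0.953176i) = +0.060593+0.343451i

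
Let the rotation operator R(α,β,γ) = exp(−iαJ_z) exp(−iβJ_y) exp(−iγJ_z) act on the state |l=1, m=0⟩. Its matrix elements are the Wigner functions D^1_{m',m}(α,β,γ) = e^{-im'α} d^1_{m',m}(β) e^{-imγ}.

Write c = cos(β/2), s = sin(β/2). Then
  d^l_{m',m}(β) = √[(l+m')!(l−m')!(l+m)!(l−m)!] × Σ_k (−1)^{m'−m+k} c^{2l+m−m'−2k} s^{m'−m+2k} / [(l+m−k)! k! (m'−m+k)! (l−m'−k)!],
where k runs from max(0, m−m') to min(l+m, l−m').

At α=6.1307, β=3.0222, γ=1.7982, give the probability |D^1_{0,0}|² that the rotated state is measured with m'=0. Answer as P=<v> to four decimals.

First d^1_{0,0}(β=3.0222), then the phase factors e^{-i(0)α} and e^{-i(0)γ}:
With c≡cos(β/2)=0.059661 and s≡sin(β/2)=0.998219, N=[1·1·1·1]^{1/2}=1.000000
k∈{0,1} keeps every argument non-negative
  k=0: (−1)^0·1.0000/(1)·0.0597^2·0.9982^0 = +0.003559
  k=1: (−1)^1·1.0000/(1)·0.0597^0·0.9982^2 = -0.996441
d^1_{0,0}(3.0222) = +0.003559 -0.996441 = -0.992881
|D^1_{0,0}|² = |d^1_{0,0}(β)|² = (-0.992881)² = 0.985813 (the z-rotation phases have unit modulus)

P=0.9858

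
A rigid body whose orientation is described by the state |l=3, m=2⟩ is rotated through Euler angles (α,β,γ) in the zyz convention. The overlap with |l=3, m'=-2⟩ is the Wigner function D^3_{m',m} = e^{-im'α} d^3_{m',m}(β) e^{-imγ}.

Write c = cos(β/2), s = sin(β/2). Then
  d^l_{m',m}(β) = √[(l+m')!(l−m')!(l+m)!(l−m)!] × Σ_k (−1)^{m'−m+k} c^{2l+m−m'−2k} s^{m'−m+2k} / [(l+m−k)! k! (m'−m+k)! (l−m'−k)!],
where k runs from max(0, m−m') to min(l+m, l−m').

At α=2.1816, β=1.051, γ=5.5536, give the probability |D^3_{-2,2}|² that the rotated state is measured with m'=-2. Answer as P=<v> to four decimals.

P=0.0488

D^3_{-2,2}(2.1816,1.051,5.5536) = e^{-i·-2·2.1816}·d^3_{-2,2}(1.051)·e^{-i·2·5.5536}. Compute d first:
With c≡cos(β/2)=0.865073 and s≡sin(β/2)=0.501646, N=[1·120·120·1]^{1/2}=120.000000
Admissible k: 4..5 (factorial args all ≥0)
  k=4: (−1)^0·120.0000/(24)·0.8651^2·0.5016^4 = +0.236954
  k=5: (−1)^1·120.0000/(120)·0.8651^0·0.5016^6 = -0.015936
d^3_{-2,2}(1.051) = +0.236954 -0.015936 = +0.221018
|D^3_{-2,2}|² = |d^3_{-2,2}(β)|² = (+0.221018)² = 0.048849 (the z-rotation phases have unit modulus)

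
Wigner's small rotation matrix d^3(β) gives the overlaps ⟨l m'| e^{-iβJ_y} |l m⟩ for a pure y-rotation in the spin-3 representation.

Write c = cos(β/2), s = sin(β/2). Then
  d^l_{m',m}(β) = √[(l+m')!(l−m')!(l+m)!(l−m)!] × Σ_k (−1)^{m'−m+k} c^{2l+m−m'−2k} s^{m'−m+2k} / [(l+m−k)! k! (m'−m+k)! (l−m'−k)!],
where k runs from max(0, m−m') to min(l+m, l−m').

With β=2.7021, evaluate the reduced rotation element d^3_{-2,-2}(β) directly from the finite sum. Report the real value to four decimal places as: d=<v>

d=-0.0106

d^3_{-2,-2}(β=2.7021) via Wigner's sum:
Half-angle: c=0.217982, s=0.975953. N=√(1·120·1·120)=120.000000
k∈{0,1} keeps every argument non-negative
  k=0: (−1)^0·120.0000/(120)·0.2180^6·0.9760^0 = +0.000107
  k=1: (−1)^1·120.0000/(24)·0.2180^4·0.9760^2 = -0.010753
d^3_{-2,-2}(2.7021) = +0.000107 -0.010753 = -0.010645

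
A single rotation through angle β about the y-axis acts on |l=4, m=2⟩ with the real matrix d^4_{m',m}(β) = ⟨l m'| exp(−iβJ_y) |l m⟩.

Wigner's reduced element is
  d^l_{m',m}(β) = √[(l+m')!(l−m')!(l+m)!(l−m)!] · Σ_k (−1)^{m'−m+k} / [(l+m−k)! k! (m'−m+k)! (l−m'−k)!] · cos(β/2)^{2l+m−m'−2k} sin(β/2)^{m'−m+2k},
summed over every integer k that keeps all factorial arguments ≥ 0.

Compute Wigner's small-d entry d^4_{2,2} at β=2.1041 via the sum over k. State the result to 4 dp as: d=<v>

d^4_{2,2}(β=2.1041) via Wigner's sum:
c=cos(2.1041/2)=0.495792, s=sin(2.1041/2)=0.868441; N=√[720·2·720·2]=1440.000000
k∈{0,1,2} keeps every argument non-negative
  k=0: (−1)^0·1440.0000/(1440)·0.4958^8·0.8684^0 = +0.003651
  k=1: (−1)^1·1440.0000/(120)·0.4958^6·0.8684^2 = -0.134418
  k=2: (−1)^2·1440.0000/(96)·0.4958^4·0.8684^4 = +0.515526
d^4_{2,2}(2.1041) = +0.003651 -0.134418 +0.515526 = +0.384759

d=0.3848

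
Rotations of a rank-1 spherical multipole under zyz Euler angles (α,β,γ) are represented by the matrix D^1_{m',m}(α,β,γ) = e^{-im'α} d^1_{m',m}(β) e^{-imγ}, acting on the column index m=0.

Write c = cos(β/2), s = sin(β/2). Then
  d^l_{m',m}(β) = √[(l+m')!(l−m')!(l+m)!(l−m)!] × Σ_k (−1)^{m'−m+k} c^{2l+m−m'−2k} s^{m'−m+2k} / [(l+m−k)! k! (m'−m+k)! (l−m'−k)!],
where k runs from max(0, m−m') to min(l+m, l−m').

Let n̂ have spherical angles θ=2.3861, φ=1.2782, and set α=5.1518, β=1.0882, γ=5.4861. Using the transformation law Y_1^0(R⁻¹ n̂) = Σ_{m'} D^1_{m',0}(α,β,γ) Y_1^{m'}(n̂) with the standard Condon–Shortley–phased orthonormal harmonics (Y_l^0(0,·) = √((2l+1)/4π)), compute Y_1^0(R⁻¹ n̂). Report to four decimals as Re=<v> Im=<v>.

Re=-0.3858 Im=0.0000

Need the full column D^1_{m',0} for m'=−1..1 at α=5.1518, β=1.0882, γ=5.4861.
cos(β/2)=0.855594, sin(β/2)=0.517648
d^1_{-1,0}: single k=1 term ⇒ +0.626350;  D = +0.266453-0.566848i
d^1_{0,0}: k∈[0..1] ⇒ +0.732040 -0.267960 = +0.464081;  D = +0.464081+0.000000i
d^1_{1,0}: single k=0 term ⇒ -0.626350;  D = -0.266453-0.566848i
Y_1^{m'}(θ=2.3861,φ=1.2782) and Σ D·Y over m':
  (+0.2665-0.5668i)·(+0.0683-0.2268i)  (+0.4641+0.0000i)·(-0.3557+0.0000i)  (-0.2665-0.5668i)·(-0.0683-0.2268i)
Y_1^0(R⁻¹ n̂) = -0.385791+0.000000i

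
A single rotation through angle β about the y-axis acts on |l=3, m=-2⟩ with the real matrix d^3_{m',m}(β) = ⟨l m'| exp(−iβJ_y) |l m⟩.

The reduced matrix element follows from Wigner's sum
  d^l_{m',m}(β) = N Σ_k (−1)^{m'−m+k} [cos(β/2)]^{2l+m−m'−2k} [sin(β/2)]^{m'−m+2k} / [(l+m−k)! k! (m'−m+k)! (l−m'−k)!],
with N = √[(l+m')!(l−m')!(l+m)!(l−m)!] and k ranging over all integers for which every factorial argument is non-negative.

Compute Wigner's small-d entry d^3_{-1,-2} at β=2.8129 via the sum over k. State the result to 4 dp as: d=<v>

d=0.0262

d^3_{-1,-2}(β=2.8129) via Wigner's sum:
c=cos(2.8129/2)=0.163608, s=sin(2.8129/2)=0.986526; N=√[2·24·1·120]=75.894664
k∈{0,1} keeps every argument non-negative
  k=0: (−1)^1·75.8947/(24)·0.1636^5·0.9865^1 = -0.000366
  k=1: (−1)^2·75.8947/(12)·0.1636^3·0.9865^3 = +0.026593
d^3_{-1,-2}(2.8129) = -0.000366 +0.026593 = +0.026227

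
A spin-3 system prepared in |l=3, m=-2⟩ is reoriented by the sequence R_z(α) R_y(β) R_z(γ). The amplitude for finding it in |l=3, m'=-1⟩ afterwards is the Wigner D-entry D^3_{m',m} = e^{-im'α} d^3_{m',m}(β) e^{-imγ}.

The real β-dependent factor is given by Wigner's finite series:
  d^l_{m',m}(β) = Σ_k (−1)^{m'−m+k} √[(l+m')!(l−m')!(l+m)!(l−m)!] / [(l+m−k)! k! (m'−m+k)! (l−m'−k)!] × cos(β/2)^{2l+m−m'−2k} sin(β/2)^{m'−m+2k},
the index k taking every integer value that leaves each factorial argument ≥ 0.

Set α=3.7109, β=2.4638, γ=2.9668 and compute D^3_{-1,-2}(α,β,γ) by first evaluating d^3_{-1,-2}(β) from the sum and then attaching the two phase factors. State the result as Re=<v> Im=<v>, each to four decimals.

First d^3_{-1,-2}(β=2.4638), then the phase factors e^{-i(-1)α} and e^{-i(-2)γ}:
With c≡cos(β/2)=0.332446 and s≡sin(β/2)=0.943122, N=[2·24·1·120]^{1/2}=75.894664
k: max(0,(-2)−(-1))=0 … min(3+(-2),3−(-1))=1
  k=0: (−1)^1·75.8947/(24)·0.3324^5·0.9431^1 = -0.012111
  k=1: (−1)^2·75.8947/(12)·0.3324^3·0.9431^3 = +0.194939
d^3_{-1,-2}(2.4638) = -0.012111 +0.194939 = +0.182828
D = (-0.842275-0.539049i)·(+0.182828)·(+0.939515-0.342508i) = -0.178433-0.039849i

Re=-0.1784 Im=-0.0398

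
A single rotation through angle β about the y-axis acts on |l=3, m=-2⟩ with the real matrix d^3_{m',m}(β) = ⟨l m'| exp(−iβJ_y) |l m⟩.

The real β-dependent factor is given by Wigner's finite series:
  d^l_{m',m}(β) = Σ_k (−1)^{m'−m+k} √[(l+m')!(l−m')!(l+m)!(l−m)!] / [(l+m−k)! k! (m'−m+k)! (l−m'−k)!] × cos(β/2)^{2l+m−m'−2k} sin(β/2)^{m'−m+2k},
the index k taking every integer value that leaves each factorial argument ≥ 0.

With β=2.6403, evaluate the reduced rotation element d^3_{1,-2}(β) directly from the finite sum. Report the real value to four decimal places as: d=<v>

d=0.5815

d^3_{1,-2}(β=2.6403) via Wigner's sum:
Half-angle: c=0.248030, s=0.968752. N=√(24·2·1·120)=75.894664
k: max(0,(-2)−(1))=0 … min(3+(-2),3−(1))=1
  k=0: (−1)^3·75.8947/(12)·0.2480^3·0.9688^3 = -0.087737
  k=1: (−1)^4·75.8947/(24)·0.2480^1·0.9688^5 = +0.669219
d^3_{1,-2}(2.6403) = -0.087737 +0.669219 = +0.581482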